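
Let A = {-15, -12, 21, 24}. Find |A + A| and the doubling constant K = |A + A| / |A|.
K = |A + A| / |A| = 9/4

Enumerate A + A = {a + b : a, b ∈ A}. With |A| = 4, there are |A|^2 = 16 ordered sum pairs; collecting distinct values, A + A = {-30, -27, -24, 6, 9, 12, 42, 45, 48}, so |A + A| = 9. Thus K = 9/4. For comparison, the minimum possible |A + A| over all 4-element sets is 2·4 − 1 = 7 (so min K = 7/4), attained only by arithmetic progressions.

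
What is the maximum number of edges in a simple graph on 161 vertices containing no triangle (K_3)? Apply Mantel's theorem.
ex(161, K_3) = ⌊161^2/4⌋ = 6480

Mantel (1907): a triangle-free graph on n vertices has at most ⌊n^2/4⌋ edges, with equality for the complete bipartite graph K_{⌊n/2⌋, ⌈n/2⌉}. For n = 161: ⌊161^2/4⌋ = ⌊25921/4⌋ = 6480. The extremal graph is K_{80, 81}, which has 80·81 = 6480 edges.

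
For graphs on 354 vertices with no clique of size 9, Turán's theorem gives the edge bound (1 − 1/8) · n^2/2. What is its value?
Turán density bound = (7/8) · 354^2/2 = 219303/4 ≈ 54825.75

Turán's theorem: ex(n, K_{r+1}) is achieved by the complete r-partite Turán graph T(n, r) with parts as balanced as possible, and is at most (1 − 1/r) · n^2/2. For r = 8, n = 354: the density bound is (7/8) · 125316/2 = 219303/4 ≈ 54825.75. The integer-valued extremum is e(T(354, 8)) = 54825, which is strictly less than the density bound 219303/4 since 8 ∤ 354 (the parts of T(354, 8) cannot all be equal).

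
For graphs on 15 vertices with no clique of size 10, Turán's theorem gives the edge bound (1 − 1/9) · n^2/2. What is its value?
Turán density bound = (8/9) · 15^2/2 = 100

Turán's theorem: ex(n, K_{r+1}) is achieved by the complete r-partite Turán graph T(n, r) with parts as balanced as possible, and is at most (1 − 1/r) · n^2/2. For r = 9, n = 15: the density bound is (8/9) · 225/2 = 100. The integer-valued extremum is e(T(15, 9)) = 99, which is strictly less than the density bound 100 since 9 ∤ 15 (the parts of T(15, 9) cannot all be equal).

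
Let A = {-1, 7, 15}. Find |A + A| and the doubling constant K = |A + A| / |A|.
K = |A + A| / |A| = 5/3

Enumerate A + A = {a + b : a, b ∈ A}. With |A| = 3, there are |A|^2 = 9 ordered sum pairs; collecting distinct values, A + A = {-2, 6, 14, 22, 30}, so |A + A| = 5. Thus K = 5/3. Here |A + A| = 2|A| − 1 = 5, the minimum possible — so K = 5/3 is minimal, which holds iff A is an arithmetic progression.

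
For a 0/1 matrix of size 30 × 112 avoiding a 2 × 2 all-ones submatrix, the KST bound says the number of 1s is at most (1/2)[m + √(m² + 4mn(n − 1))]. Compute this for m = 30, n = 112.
z(30, 112; 2, 2) ≤ (1/2)[30 + √(30² + 4·30·112·111)] = (1/2)[30 + √1492740] = 625.8887

Kővári–Sós–Turán: let r_1, ..., r_30 be the row sums and z = Σ r_i the total number of 1s. Each pair of columns can share at most one row with both entries 1 (else a 2×2 all-ones block appears), so Σ_i C(r_i, 2) ≤ C(112, 2) = 6216. By convexity Σ_i C(r_i, 2) ≥ 30·C(z/30, 2) = z(z − 30)/(2·30), giving z² − 30z − 30·112·111 ≤ 0 and hence z ≤ (1/2)[30 + √(900 + 4·372960)] = (1/2)[30 + √1492740] ≈ (1/2)(30 + 1221.7774) = 625.8887.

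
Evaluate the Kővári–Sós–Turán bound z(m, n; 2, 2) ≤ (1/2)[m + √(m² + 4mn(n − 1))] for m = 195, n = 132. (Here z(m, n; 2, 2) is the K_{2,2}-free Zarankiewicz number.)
z(195, 132; 2, 2) ≤ (1/2)[195 + √(195² + 4·195·132·131)] = (1/2)[195 + √13525785] = 1936.3709

Kővári–Sós–Turán: let r_1, ..., r_195 be the row sums and z = Σ r_i the total number of 1s. Each pair of columns can share at most one row with both entries 1 (else a 2×2 all-ones block appears), so Σ_i C(r_i, 2) ≤ C(132, 2) = 8646. By convexity Σ_i C(r_i, 2) ≥ 195·C(z/195, 2) = z(z − 195)/(2·195), giving z² − 195z − 195·132·131 ≤ 0 and hence z ≤ (1/2)[195 + √(38025 + 4·3371940)] = (1/2)[195 + √13525785] ≈ (1/2)(195 + 3677.7418) = 1936.3709.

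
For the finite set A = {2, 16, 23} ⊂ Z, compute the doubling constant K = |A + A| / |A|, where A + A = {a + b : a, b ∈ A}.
K = |A + A| / |A| = 6/3 = 2

Enumerate A + A = {a + b : a, b ∈ A}. With |A| = 3, there are |A|^2 = 9 ordered sum pairs; collecting distinct values, A + A = {4, 18, 25, 32, 39, 46}, so |A + A| = 6. Thus K = 6/3 = 2. For comparison, the minimum possible |A + A| over all 3-element sets is 2·3 − 1 = 5 (so min K = 5/3), attained only by arithmetic progressions.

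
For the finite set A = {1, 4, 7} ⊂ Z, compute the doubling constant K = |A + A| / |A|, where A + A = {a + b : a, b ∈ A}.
K = |A + A| / |A| = 5/3

Enumerate A + A = {a + b : a, b ∈ A}. With |A| = 3, there are |A|^2 = 9 ordered sum pairs; collecting distinct values, A + A = {2, 5, 8, 11, 14}, so |A + A| = 5. Thus K = 5/3. Here |A + A| = 2|A| − 1 = 5, the minimum possible — so K = 5/3 is minimal, which holds iff A is an arithmetic progression.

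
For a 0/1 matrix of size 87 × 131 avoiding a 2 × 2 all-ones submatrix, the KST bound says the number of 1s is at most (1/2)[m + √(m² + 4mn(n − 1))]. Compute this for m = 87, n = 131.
z(87, 131; 2, 2) ≤ (1/2)[87 + √(87² + 4·87·131·130)] = (1/2)[87 + √5934009] = 1261.4911

Kővári–Sós–Turán: let r_1, ..., r_87 be the row sums and z = Σ r_i the total number of 1s. Each pair of columns can share at most one row with both entries 1 (else a 2×2 all-ones block appears), so Σ_i C(r_i, 2) ≤ C(131, 2) = 8515. By convexity Σ_i C(r_i, 2) ≥ 87·C(z/87, 2) = z(z − 87)/(2·87), giving z² − 87z − 87·131·130 ≤ 0 and hence z ≤ (1/2)[87 + √(7569 + 4·1481610)] = (1/2)[87 + √5934009] ≈ (1/2)(87 + 2435.9821) = 1261.4911.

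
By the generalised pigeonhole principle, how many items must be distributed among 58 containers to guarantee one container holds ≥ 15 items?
n = (15 − 1)·58 + 1 = 813

By the generalised pigeonhole principle, to guarantee some box contains ≥ r objects we need more than (r − 1) · k objects total. Threshold: n = (r − 1) · k + 1. With r = 15 and k = 58: n = 14 · 58 + 1 = 812 + 1 = 813. For n = 812 = 14 · 58, we can put exactly 14 objects in every box, avoiding 15 in any single one — so 813 is tight.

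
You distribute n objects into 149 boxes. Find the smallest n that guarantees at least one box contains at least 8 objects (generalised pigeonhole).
n = (8 − 1)·149 + 1 = 1044

By the generalised pigeonhole principle, to guarantee some box contains ≥ r objects we need more than (r − 1) · k objects total. Threshold: n = (r − 1) · k + 1. With r = 8 and k = 149: n = 7 · 149 + 1 = 1043 + 1 = 1044. For n = 1043 = 7 · 149, we can put exactly 7 objects in every box, avoiding 8 in any single one — so 1044 is tight.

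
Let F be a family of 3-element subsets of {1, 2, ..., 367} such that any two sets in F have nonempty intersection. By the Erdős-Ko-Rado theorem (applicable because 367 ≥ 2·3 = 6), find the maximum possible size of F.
max |F| = C(366, 2) = 66795

The Erdős-Ko-Rado theorem states: for n ≥ 2k, an intersecting family of k-subsets of an n-element set has size at most C(n − 1, k − 1), with equality for 'star' families {A ⊆ [n] : |A| = k, i ∈ A} (fix an element i). For n = 367, k = 3: C(366, 2) = 66795.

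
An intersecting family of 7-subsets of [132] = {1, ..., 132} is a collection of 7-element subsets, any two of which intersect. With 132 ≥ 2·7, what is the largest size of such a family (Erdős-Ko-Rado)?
max |F| = C(131, 6) = 6249655776

The Erdős-Ko-Rado theorem states: for n ≥ 2k, an intersecting family of k-subsets of an n-element set has size at most C(n − 1, k − 1), with equality for 'star' families {A ⊆ [n] : |A| = k, i ∈ A} (fix an element i). For n = 132, k = 7: C(131, 6) = 6249655776.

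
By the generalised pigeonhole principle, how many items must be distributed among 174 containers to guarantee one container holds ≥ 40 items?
n = (40 − 1)·174 + 1 = 6787

By the generalised pigeonhole principle, to guarantee some box contains ≥ r objects we need more than (r − 1) · k objects total. Threshold: n = (r − 1) · k + 1. With r = 40 and k = 174: n = 39 · 174 + 1 = 6786 + 1 = 6787. For n = 6786 = 39 · 174, we can put exactly 39 objects in every box, avoiding 40 in any single one — so 6787 is tight.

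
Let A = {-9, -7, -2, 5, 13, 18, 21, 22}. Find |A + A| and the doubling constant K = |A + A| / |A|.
K = |A + A| / |A| = 33/8

Enumerate A + A = {a + b : a, b ∈ A}. With |A| = 8, there are |A|^2 = 64 ordered sum pairs; collecting distinct values, A + A = {-18, -16, -14, -11, -9, -4, -2, 3, 4, 6, 9, 10, 11, 12, 13, 14, 15, 16, 18, 19, 20, 23, 26, 27, 31, 34, 35, 36, 39, 40, 42, 43, 44}, so |A + A| = 33. Thus K = 33/8. For comparison, the minimum possible |A + A| over all 8-element sets is 2·8 − 1 = 15 (so min K = 15/8), attained only by arithmetic progressions.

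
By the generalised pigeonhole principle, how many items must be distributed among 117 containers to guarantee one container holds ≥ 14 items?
n = (14 − 1)·117 + 1 = 1522

By the generalised pigeonhole principle, to guarantee some box contains ≥ r objects we need more than (r − 1) · k objects total. Threshold: n = (r − 1) · k + 1. With r = 14 and k = 117: n = 13 · 117 + 1 = 1521 + 1 = 1522. For n = 1521 = 13 · 117, we can put exactly 13 objects in every box, avoiding 14 in any single one — so 1522 is tight.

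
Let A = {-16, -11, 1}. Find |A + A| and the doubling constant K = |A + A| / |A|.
K = |A + A| / |A| = 6/3 = 2

Enumerate A + A = {a + b : a, b ∈ A}. With |A| = 3, there are |A|^2 = 9 ordered sum pairs; collecting distinct values, A + A = {-32, -27, -22, -15, -10, 2}, so |A + A| = 6. Thus K = 6/3 = 2. For comparison, the minimum possible |A + A| over all 3-element sets is 2·3 − 1 = 5 (so min K = 5/3), attained only by arithmetic progressions.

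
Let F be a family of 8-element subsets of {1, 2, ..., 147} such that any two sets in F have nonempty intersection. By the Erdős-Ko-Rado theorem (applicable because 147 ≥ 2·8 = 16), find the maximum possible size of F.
max |F| = C(146, 7) = 242451203280

The Erdős-Ko-Rado theorem states: for n ≥ 2k, an intersecting family of k-subsets of an n-element set has size at most C(n − 1, k − 1), with equality for 'star' families {A ⊆ [n] : |A| = k, i ∈ A} (fix an element i). For n = 147, k = 8: C(146, 7) = 242451203280.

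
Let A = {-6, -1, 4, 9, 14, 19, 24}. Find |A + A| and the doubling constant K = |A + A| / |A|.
K = |A + A| / |A| = 13/7

Enumerate A + A = {a + b : a, b ∈ A}. With |A| = 7, there are |A|^2 = 49 ordered sum pairs; collecting distinct values, A + A = {-12, -7, -2, 3, 8, 13, 18, 23, 28, 33, 38, 43, 48}, so |A + A| = 13. Thus K = 13/7. Here |A + A| = 2|A| − 1 = 13, the minimum possible — so K = 13/7 is minimal, which holds iff A is an arithmetic progression.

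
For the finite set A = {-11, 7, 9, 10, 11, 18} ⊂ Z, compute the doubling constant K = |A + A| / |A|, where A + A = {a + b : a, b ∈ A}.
K = |A + A| / |A| = 19/6

Enumerate A + A = {a + b : a, b ∈ A}. With |A| = 6, there are |A|^2 = 36 ordered sum pairs; collecting distinct values, A + A = {-22, -4, -2, -1, 0, 7, 14, 16, 17, 18, 19, 20, 21, 22, 25, 27, 28, 29, 36}, so |A + A| = 19. Thus K = 19/6. For comparison, the minimum possible |A + A| over all 6-element sets is 2·6 − 1 = 11 (so min K = 11/6), attained only by arithmetic progressions.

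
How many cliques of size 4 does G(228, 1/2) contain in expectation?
E[# K_4] = C(228, 4) · (1/2)^C(4, 2) = 109658025 / 2^6 = 1713406.640625

For each 4-subset S of vertices (there are C(228, 4) = 109658025 such S), let X_S = 1 if S induces a K_4 (all C(4, 2) = 6 edges present). Then P(X_S = 1) = (1/2)^6 = 1/64. By linearity of expectation, E[# K_4] = C(228, 4) · (1/2)^6 = 109658025 / 64 = 1713406.640625.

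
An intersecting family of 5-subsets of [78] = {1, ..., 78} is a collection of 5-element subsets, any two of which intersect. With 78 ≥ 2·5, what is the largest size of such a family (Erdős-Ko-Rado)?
max |F| = C(77, 4) = 1353275

Erdős-Ko-Rado (1961): when n ≥ 2k, max |F| = C(n−1, k−1). The bound is attained by the star {A : i ∈ A} for any fixed i ∈ [n]. Here C(78−1, 5−1) = C(77, 4) = 1353275.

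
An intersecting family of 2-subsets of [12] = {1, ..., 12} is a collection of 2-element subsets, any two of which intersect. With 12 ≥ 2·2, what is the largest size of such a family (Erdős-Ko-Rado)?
max |F| = C(11, 1) = 11

Erdős-Ko-Rado (1961): when n ≥ 2k, max |F| = C(n−1, k−1). The bound is attained by the star {A : i ∈ A} for any fixed i ∈ [n]. Here C(12−1, 2−1) = C(11, 1) = 11.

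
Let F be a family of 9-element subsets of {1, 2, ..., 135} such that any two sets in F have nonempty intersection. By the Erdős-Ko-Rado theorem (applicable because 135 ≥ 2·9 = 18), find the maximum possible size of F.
max |F| = C(134, 8) = 2083664995984

The Erdős-Ko-Rado theorem states: for n ≥ 2k, an intersecting family of k-subsets of an n-element set has size at most C(n − 1, k − 1), with equality for 'star' families {A ⊆ [n] : |A| = k, i ∈ A} (fix an element i). For n = 135, k = 9: C(134, 8) = 2083664995984.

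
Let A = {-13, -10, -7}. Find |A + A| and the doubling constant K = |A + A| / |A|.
K = |A + A| / |A| = 5/3

Enumerate A + A = {a + b : a, b ∈ A}. With |A| = 3, there are |A|^2 = 9 ordered sum pairs; collecting distinct values, A + A = {-26, -23, -20, -17, -14}, so |A + A| = 5. Thus K = 5/3. Here |A + A| = 2|A| − 1 = 5, the minimum possible — so K = 5/3 is minimal, which holds iff A is an arithmetic progression.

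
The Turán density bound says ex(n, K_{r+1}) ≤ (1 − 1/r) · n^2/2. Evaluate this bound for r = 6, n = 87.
Turán density bound = (5/6) · 87^2/2 = 12615/4 ≈ 3153.75

Turán's theorem: ex(n, K_{r+1}) is achieved by the complete r-partite Turán graph T(n, r) with parts as balanced as possible, and is at most (1 − 1/r) · n^2/2. For r = 6, n = 87: the density bound is (5/6) · 7569/2 = 12615/4 ≈ 3153.75. The integer-valued extremum is e(T(87, 6)) = 3153, which is strictly less than the density bound 12615/4 since 6 ∤ 87 (the parts of T(87, 6) cannot all be equal).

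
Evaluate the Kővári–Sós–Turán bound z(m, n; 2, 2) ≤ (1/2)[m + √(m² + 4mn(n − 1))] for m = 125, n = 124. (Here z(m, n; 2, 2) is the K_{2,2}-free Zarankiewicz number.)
z(125, 124; 2, 2) ≤ (1/2)[125 + √(125² + 4·125·124·123)] = (1/2)[125 + √7641625] = 1444.6745

Kővári–Sós–Turán: let r_1, ..., r_125 be the row sums and z = Σ r_i the total number of 1s. Each pair of columns can share at most one row with both entries 1 (else a 2×2 all-ones block appears), so Σ_i C(r_i, 2) ≤ C(124, 2) = 7626. By convexity Σ_i C(r_i, 2) ≥ 125·C(z/125, 2) = z(z − 125)/(2·125), giving z² − 125z − 125·124·123 ≤ 0 and hence z ≤ (1/2)[125 + √(15625 + 4·1906500)] = (1/2)[125 + √7641625] ≈ (1/2)(125 + 2764.3489) = 1444.6745.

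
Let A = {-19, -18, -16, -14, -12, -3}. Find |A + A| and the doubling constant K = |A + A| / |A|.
K = |A + A| / |A| = 18/6 = 3

Enumerate A + A = {a + b : a, b ∈ A}. With |A| = 6, there are |A|^2 = 36 ordered sum pairs; collecting distinct values, A + A = {-38, -37, -36, -35, -34, -33, -32, -31, -30, -28, -26, -24, -22, -21, -19, -17, -15, -6}, so |A + A| = 18. Thus K = 18/6 = 3. For comparison, the minimum possible |A + A| over all 6-element sets is 2·6 − 1 = 11 (so min K = 11/6), attained only by arithmetic progressions.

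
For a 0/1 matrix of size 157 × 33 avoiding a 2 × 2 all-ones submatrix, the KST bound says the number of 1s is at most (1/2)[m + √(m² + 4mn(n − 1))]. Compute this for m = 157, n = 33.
z(157, 33; 2, 2) ≤ (1/2)[157 + √(157² + 4·157·33·32)] = (1/2)[157 + √687817] = 493.1737

Kővári–Sós–Turán: let r_1, ..., r_157 be the row sums and z = Σ r_i the total number of 1s. Each pair of columns can share at most one row with both entries 1 (else a 2×2 all-ones block appears), so Σ_i C(r_i, 2) ≤ C(33, 2) = 528. By convexity Σ_i C(r_i, 2) ≥ 157·C(z/157, 2) = z(z − 157)/(2·157), giving z² − 157z − 157·33·32 ≤ 0 and hence z ≤ (1/2)[157 + √(24649 + 4·165792)] = (1/2)[157 + √687817] ≈ (1/2)(157 + 829.3473) = 493.1737.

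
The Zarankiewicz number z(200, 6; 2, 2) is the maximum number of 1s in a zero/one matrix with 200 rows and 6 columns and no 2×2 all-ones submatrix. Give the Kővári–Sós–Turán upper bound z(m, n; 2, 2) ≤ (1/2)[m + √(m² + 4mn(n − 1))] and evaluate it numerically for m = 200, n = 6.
z(200, 6; 2, 2) ≤ (1/2)[200 + √(200² + 4·200·6·5)] = (1/2)[200 + √64000] = 226.4911

Kővári–Sós–Turán: let r_1, ..., r_200 be the row sums and z = Σ r_i the total number of 1s. Each pair of columns can share at most one row with both entries 1 (else a 2×2 all-ones block appears), so Σ_i C(r_i, 2) ≤ C(6, 2) = 15. By convexity Σ_i C(r_i, 2) ≥ 200·C(z/200, 2) = z(z − 200)/(2·200), giving z² − 200z − 200·6·5 ≤ 0 and hence z ≤ (1/2)[200 + √(40000 + 4·6000)] = (1/2)[200 + √64000] ≈ (1/2)(200 + 252.9822) = 226.4911.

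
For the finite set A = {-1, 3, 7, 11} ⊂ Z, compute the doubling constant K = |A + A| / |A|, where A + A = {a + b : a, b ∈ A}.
K = |A + A| / |A| = 7/4

Enumerate A + A = {a + b : a, b ∈ A}. With |A| = 4, there are |A|^2 = 16 ordered sum pairs; collecting distinct values, A + A = {-2, 2, 6, 10, 14, 18, 22}, so |A + A| = 7. Thus K = 7/4. Here |A + A| = 2|A| − 1 = 7, the minimum possible — so K = 7/4 is minimal, which holds iff A is an arithmetic progression.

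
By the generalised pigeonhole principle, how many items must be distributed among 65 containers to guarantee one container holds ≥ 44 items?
n = (44 − 1)·65 + 1 = 2796

By the generalised pigeonhole principle, to guarantee some box contains ≥ r objects we need more than (r − 1) · k objects total. Threshold: n = (r − 1) · k + 1. With r = 44 and k = 65: n = 43 · 65 + 1 = 2795 + 1 = 2796. For n = 2795 = 43 · 65, we can put exactly 43 objects in every box, avoiding 44 in any single one — so 2796 is tight.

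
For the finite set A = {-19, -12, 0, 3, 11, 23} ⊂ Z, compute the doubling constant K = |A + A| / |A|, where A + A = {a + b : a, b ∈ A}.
K = |A + A| / |A| = 20/6 = 10/3

Enumerate A + A = {a + b : a, b ∈ A}. With |A| = 6, there are |A|^2 = 36 ordered sum pairs; collecting distinct values, A + A = {-38, -31, -24, -19, -16, -12, -9, -8, -1, 0, 3, 4, 6, 11, 14, 22, 23, 26, 34, 46}, so |A + A| = 20. Thus K = 20/6 = 10/3. For comparison, the minimum possible |A + A| over all 6-element sets is 2·6 − 1 = 11 (so min K = 11/6), attained only by arithmetic progressions.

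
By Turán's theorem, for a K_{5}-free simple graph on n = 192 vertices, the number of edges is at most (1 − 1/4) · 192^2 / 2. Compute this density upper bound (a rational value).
Turán density bound = (3/4) · 192^2/2 = 13824

Turán's theorem: ex(n, K_{r+1}) is achieved by the complete r-partite Turán graph T(n, r) with parts as balanced as possible, and is at most (1 − 1/r) · n^2/2. For r = 4, n = 192: the density bound is (3/4) · 36864/2 = 13824. Since 4 ∣ 192, the Turán graph T(192, 4) has parts of equal size 48, and its edge count e(T(192, 4)) = 13824 attains the density bound exactly.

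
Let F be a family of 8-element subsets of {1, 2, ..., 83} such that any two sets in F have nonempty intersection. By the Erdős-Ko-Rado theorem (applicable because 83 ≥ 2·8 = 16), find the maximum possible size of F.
max |F| = C(82, 7) = 3801756816

The Erdős-Ko-Rado theorem states: for n ≥ 2k, an intersecting family of k-subsets of an n-element set has size at most C(n − 1, k − 1), with equality for 'star' families {A ⊆ [n] : |A| = k, i ∈ A} (fix an element i). For n = 83, k = 8: C(82, 7) = 3801756816.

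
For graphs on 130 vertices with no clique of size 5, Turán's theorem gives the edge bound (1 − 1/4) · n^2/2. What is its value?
Turán density bound = (3/4) · 130^2/2 = 12675/2 ≈ 6337.5

Turán's theorem: ex(n, K_{r+1}) is achieved by the complete r-partite Turán graph T(n, r) with parts as balanced as possible, and is at most (1 − 1/r) · n^2/2. For r = 4, n = 130: the density bound is (3/4) · 16900/2 = 12675/2 ≈ 6337.5. The integer-valued extremum is e(T(130, 4)) = 6337, which is strictly less than the density bound 12675/2 since 4 ∤ 130 (the parts of T(130, 4) cannot all be equal).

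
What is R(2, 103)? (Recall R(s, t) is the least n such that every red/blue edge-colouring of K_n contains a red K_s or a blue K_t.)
R(2, 103) = 103

R(2, k) = k for all k ≥ 2: in a 2-colouring of K_k, either some edge is red (a red K_2) or all edges are blue (a blue K_k). And K_{102} coloured all-blue has no blue K_103, so R(2, 103) > 102. Hence R(2, 103) = 103.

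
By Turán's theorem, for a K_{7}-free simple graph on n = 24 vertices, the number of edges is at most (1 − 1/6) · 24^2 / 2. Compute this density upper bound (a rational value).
Turán density bound = (5/6) · 24^2/2 = 240

Turán's theorem: ex(n, K_{r+1}) is achieved by the complete r-partite Turán graph T(n, r) with parts as balanced as possible, and is at most (1 − 1/r) · n^2/2. For r = 6, n = 24: the density bound is (5/6) · 576/2 = 240. Since 6 ∣ 24, the Turán graph T(24, 6) has parts of equal size 4, and its edge count e(T(24, 6)) = 240 attains the density bound exactly.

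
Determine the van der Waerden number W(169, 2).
W(169, 2) = 169 + 1 = 170

A 2-term AP is any pair of integers, so a monochromatic 2-AP exists iff some colour is used at least twice. With 169 colours, the colouring i ↦ i on {1, ..., 169} uses each colour once, avoiding any monochromatic pair, so W(169, 2) > 169. For {1, ..., 170}, pigeonhole forces two integers of the same colour, which form a monochromatic 2-AP. Hence W(169, 2) = 170.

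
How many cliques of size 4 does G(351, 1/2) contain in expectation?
E[# K_4] = C(351, 4) · (1/2)^C(4, 2) = 621682425 / 2^6 = 9713787.890625

For each 4-subset S of vertices (there are C(351, 4) = 621682425 such S), let X_S = 1 if S induces a K_4 (all C(4, 2) = 6 edges present). Then P(X_S = 1) = (1/2)^6 = 1/64. By linearity of expectation, E[# K_4] = C(351, 4) · (1/2)^6 = 621682425 / 64 = 9713787.890625.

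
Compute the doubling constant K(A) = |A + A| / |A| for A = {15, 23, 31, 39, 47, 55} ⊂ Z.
K = |A + A| / |A| = 11/6

Enumerate A + A = {a + b : a, b ∈ A}. With |A| = 6, there are |A|^2 = 36 ordered sum pairs; collecting distinct values, A + A = {30, 38, 46, 54, 62, 70, 78, 86, 94, 102, 110}, so |A + A| = 11. Thus K = 11/6. Here |A + A| = 2|A| − 1 = 11, the minimum possible — so K = 11/6 is minimal, which holds iff A is an arithmetic progression.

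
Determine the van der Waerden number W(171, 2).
W(171, 2) = 171 + 1 = 172

A 2-term AP is any pair of integers, so a monochromatic 2-AP exists iff some colour is used at least twice. With 171 colours, the colouring i ↦ i on {1, ..., 171} uses each colour once, avoiding any monochromatic pair, so W(171, 2) > 171. For {1, ..., 172}, pigeonhole forces two integers of the same colour, which form a monochromatic 2-AP. Hence W(171, 2) = 172.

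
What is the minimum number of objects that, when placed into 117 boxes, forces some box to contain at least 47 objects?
n = (47 − 1)·117 + 1 = 5383

By the generalised pigeonhole principle, to guarantee some box contains ≥ r objects we need more than (r − 1) · k objects total. Threshold: n = (r − 1) · k + 1. With r = 47 and k = 117: n = 46 · 117 + 1 = 5382 + 1 = 5383. For n = 5382 = 46 · 117, we can put exactly 46 objects in every box, avoiding 47 in any single one — so 5383 is tight.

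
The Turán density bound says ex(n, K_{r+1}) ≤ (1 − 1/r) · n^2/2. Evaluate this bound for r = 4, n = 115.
Turán density bound = (3/4) · 115^2/2 = 39675/8 ≈ 4959.375

Turán's theorem: ex(n, K_{r+1}) is achieved by the complete r-partite Turán graph T(n, r) with parts as balanced as possible, and is at most (1 − 1/r) · n^2/2. For r = 4, n = 115: the density bound is (3/4) · 13225/2 = 39675/8 ≈ 4959.375. The integer-valued extremum is e(T(115, 4)) = 4959, which is strictly less than the density bound 39675/8 since 4 ∤ 115 (the parts of T(115, 4) cannot all be equal).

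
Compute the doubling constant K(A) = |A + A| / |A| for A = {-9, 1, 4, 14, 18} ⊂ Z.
K = |A + A| / |A| = 14/5

Enumerate A + A = {a + b : a, b ∈ A}. With |A| = 5, there are |A|^2 = 25 ordered sum pairs; collecting distinct values, A + A = {-18, -8, -5, 2, 5, 8, 9, 15, 18, 19, 22, 28, 32, 36}, so |A + A| = 14. Thus K = 14/5. For comparison, the minimum possible |A + A| over all 5-element sets is 2·5 − 1 = 9 (so min K = 9/5), attained only by arithmetic progressions.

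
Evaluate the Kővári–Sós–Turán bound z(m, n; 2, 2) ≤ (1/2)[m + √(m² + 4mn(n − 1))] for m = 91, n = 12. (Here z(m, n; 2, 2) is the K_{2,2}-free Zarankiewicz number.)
z(91, 12; 2, 2) ≤ (1/2)[91 + √(91² + 4·91·12·11)] = (1/2)[91 + √56329] = 164.1687

Kővári–Sós–Turán: let r_1, ..., r_91 be the row sums and z = Σ r_i the total number of 1s. Each pair of columns can share at most one row with both entries 1 (else a 2×2 all-ones block appears), so Σ_i C(r_i, 2) ≤ C(12, 2) = 66. By convexity Σ_i C(r_i, 2) ≥ 91·C(z/91, 2) = z(z − 91)/(2·91), giving z² − 91z − 91·12·11 ≤ 0 and hence z ≤ (1/2)[91 + √(8281 + 4·12012)] = (1/2)[91 + √56329] ≈ (1/2)(91 + 237.3373) = 164.1687.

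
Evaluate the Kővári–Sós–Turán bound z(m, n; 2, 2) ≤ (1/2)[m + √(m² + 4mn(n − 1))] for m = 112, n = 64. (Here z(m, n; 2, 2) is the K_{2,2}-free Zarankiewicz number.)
z(112, 64; 2, 2) ≤ (1/2)[112 + √(112² + 4·112·64·63)] = (1/2)[112 + √1818880] = 730.3293

Kővári–Sós–Turán: let r_1, ..., r_112 be the row sums and z = Σ r_i the total number of 1s. Each pair of columns can share at most one row with both entries 1 (else a 2×2 all-ones block appears), so Σ_i C(r_i, 2) ≤ C(64, 2) = 2016. By convexity Σ_i C(r_i, 2) ≥ 112·C(z/112, 2) = z(z − 112)/(2·112), giving z² − 112z − 112·64·63 ≤ 0 and hence z ≤ (1/2)[112 + √(12544 + 4·451584)] = (1/2)[112 + √1818880] ≈ (1/2)(112 + 1348.6586) = 730.3293.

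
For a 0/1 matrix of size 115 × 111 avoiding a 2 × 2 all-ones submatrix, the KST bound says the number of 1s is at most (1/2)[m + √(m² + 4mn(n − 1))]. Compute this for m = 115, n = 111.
z(115, 111; 2, 2) ≤ (1/2)[115 + √(115² + 4·115·111·110)] = (1/2)[115 + √5629825] = 1243.8626

Kővári–Sós–Turán: let r_1, ..., r_115 be the row sums and z = Σ r_i the total number of 1s. Each pair of columns can share at most one row with both entries 1 (else a 2×2 all-ones block appears), so Σ_i C(r_i, 2) ≤ C(111, 2) = 6105. By convexity Σ_i C(r_i, 2) ≥ 115·C(z/115, 2) = z(z − 115)/(2·115), giving z² − 115z − 115·111·110 ≤ 0 and hence z ≤ (1/2)[115 + √(13225 + 4·1404150)] = (1/2)[115 + √5629825] ≈ (1/2)(115 + 2372.7252) = 1243.8626.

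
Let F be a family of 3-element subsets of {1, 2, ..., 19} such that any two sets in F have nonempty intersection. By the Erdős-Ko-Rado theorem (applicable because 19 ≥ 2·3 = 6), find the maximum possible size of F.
max |F| = C(18, 2) = 153

The Erdős-Ko-Rado theorem states: for n ≥ 2k, an intersecting family of k-subsets of an n-element set has size at most C(n − 1, k − 1), with equality for 'star' families {A ⊆ [n] : |A| = k, i ∈ A} (fix an element i). For n = 19, k = 3: C(18, 2) = 153.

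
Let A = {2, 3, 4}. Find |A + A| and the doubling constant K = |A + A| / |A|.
K = |A + A| / |A| = 5/3

Enumerate A + A = {a + b : a, b ∈ A}. With |A| = 3, there are |A|^2 = 9 ordered sum pairs; collecting distinct values, A + A = {4, 5, 6, 7, 8}, so |A + A| = 5. Thus K = 5/3. Here |A + A| = 2|A| − 1 = 5, the minimum possible — so K = 5/3 is minimal, which holds iff A is an arithmetic progression.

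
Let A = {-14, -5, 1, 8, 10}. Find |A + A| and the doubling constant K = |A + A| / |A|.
K = |A + A| / |A| = 14/5

Enumerate A + A = {a + b : a, b ∈ A}. With |A| = 5, there are |A|^2 = 25 ordered sum pairs; collecting distinct values, A + A = {-28, -19, -13, -10, -6, -4, 2, 3, 5, 9, 11, 16, 18, 20}, so |A + A| = 14. Thus K = 14/5. For comparison, the minimum possible |A + A| over all 5-element sets is 2·5 − 1 = 9 (so min K = 9/5), attained only by arithmetic progressions.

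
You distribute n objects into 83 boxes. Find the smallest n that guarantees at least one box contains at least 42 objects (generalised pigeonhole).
n = (42 − 1)·83 + 1 = 3404

By the generalised pigeonhole principle, to guarantee some box contains ≥ r objects we need more than (r − 1) · k objects total. Threshold: n = (r − 1) · k + 1. With r = 42 and k = 83: n = 41 · 83 + 1 = 3403 + 1 = 3404. For n = 3403 = 41 · 83, we can put exactly 41 objects in every box, avoiding 42 in any single one — so 3404 is tight.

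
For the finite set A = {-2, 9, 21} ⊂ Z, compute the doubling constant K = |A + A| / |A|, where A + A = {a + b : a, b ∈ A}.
K = |A + A| / |A| = 6/3 = 2

Enumerate A + A = {a + b : a, b ∈ A}. With |A| = 3, there are |A|^2 = 9 ordered sum pairs; collecting distinct values, A + A = {-4, 7, 18, 19, 30, 42}, so |A + A| = 6. Thus K = 6/3 = 2. For comparison, the minimum possible |A + A| over all 3-element sets is 2·3 − 1 = 5 (so min K = 5/3), attained only by arithmetic progressions.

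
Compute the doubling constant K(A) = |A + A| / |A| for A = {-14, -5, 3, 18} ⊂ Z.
K = |A + A| / |A| = 10/4 = 5/2

Enumerate A + A = {a + b : a, b ∈ A}. With |A| = 4, there are |A|^2 = 16 ordered sum pairs; collecting distinct values, A + A = {-28, -19, -11, -10, -2, 4, 6, 13, 21, 36}, so |A + A| = 10. Thus K = 10/4 = 5/2. For comparison, the minimum possible |A + A| over all 4-element sets is 2·4 − 1 = 7 (so min K = 7/4), attained only by arithmetic progressions.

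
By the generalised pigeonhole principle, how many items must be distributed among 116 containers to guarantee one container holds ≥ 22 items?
n = (22 − 1)·116 + 1 = 2437

By the generalised pigeonhole principle, to guarantee some box contains ≥ r objects we need more than (r − 1) · k objects total. Threshold: n = (r − 1) · k + 1. With r = 22 and k = 116: n = 21 · 116 + 1 = 2436 + 1 = 2437. For n = 2436 = 21 · 116, we can put exactly 21 objects in every box, avoiding 22 in any single one — so 2437 is tight.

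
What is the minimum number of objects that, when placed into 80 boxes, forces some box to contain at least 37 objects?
n = (37 − 1)·80 + 1 = 2881

By the generalised pigeonhole principle, to guarantee some box contains ≥ r objects we need more than (r − 1) · k objects total. Threshold: n = (r − 1) · k + 1. With r = 37 and k = 80: n = 36 · 80 + 1 = 2880 + 1 = 2881. For n = 2880 = 36 · 80, we can put exactly 36 objects in every box, avoiding 37 in any single one — so 2881 is tight.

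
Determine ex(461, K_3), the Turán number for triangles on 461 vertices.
ex(461, K_3) = ⌊461^2/4⌋ = 53130

Mantel (1907): a triangle-free graph on n vertices has at most ⌊n^2/4⌋ edges, with equality for the complete bipartite graph K_{⌊n/2⌋, ⌈n/2⌉}. For n = 461: ⌊461^2/4⌋ = ⌊212521/4⌋ = 53130. The extremal graph is K_{230, 231}, which has 230·231 = 53130 edges.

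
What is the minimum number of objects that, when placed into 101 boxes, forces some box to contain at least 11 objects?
n = (11 − 1)·101 + 1 = 1011

By the generalised pigeonhole principle, to guarantee some box contains ≥ r objects we need more than (r − 1) · k objects total. Threshold: n = (r − 1) · k + 1. With r = 11 and k = 101: n = 10 · 101 + 1 = 1010 + 1 = 1011. For n = 1010 = 10 · 101, we can put exactly 10 objects in every box, avoiding 11 in any single one — so 1011 is tight.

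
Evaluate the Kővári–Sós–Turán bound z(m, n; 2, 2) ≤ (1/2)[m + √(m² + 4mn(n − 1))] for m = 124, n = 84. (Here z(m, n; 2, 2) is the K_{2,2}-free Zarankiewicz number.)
z(124, 84; 2, 2) ≤ (1/2)[124 + √(124² + 4·124·84·83)] = (1/2)[124 + √3473488] = 993.8648

Kővári–Sós–Turán: let r_1, ..., r_124 be the row sums and z = Σ r_i the total number of 1s. Each pair of columns can share at most one row with both entries 1 (else a 2×2 all-ones block appears), so Σ_i C(r_i, 2) ≤ C(84, 2) = 3486. By convexity Σ_i C(r_i, 2) ≥ 124·C(z/124, 2) = z(z − 124)/(2·124), giving z² − 124z − 124·84·83 ≤ 0 and hence z ≤ (1/2)[124 + √(15376 + 4·864528)] = (1/2)[124 + √3473488] ≈ (1/2)(124 + 1863.7296) = 993.8648.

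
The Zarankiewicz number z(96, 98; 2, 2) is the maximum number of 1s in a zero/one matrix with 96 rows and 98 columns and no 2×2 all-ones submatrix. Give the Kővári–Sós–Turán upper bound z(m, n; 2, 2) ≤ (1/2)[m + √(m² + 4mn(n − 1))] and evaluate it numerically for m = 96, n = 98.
z(96, 98; 2, 2) ≤ (1/2)[96 + √(96² + 4·96·98·97)] = (1/2)[96 + √3659520] = 1004.4936

Kővári–Sós–Turán: let r_1, ..., r_96 be the row sums and z = Σ r_i the total number of 1s. Each pair of columns can share at most one row with both entries 1 (else a 2×2 all-ones block appears), so Σ_i C(r_i, 2) ≤ C(98, 2) = 4753. By convexity Σ_i C(r_i, 2) ≥ 96·C(z/96, 2) = z(z − 96)/(2·96), giving z² − 96z − 96·98·97 ≤ 0 and hence z ≤ (1/2)[96 + √(9216 + 4·912576)] = (1/2)[96 + √3659520] ≈ (1/2)(96 + 1912.9872) = 1004.4936.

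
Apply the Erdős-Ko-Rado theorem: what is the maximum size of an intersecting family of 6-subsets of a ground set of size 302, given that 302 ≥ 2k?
max |F| = C(301, 5) = 19913628735

Erdős-Ko-Rado (1961): when n ≥ 2k, max |F| = C(n−1, k−1). The bound is attained by the star {A : i ∈ A} for any fixed i ∈ [n]. Here C(302−1, 6−1) = C(301, 5) = 19913628735.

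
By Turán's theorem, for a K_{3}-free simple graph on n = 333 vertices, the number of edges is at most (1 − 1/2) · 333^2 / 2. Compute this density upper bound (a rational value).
Turán density bound = (1/2) · 333^2/2 = 110889/4 ≈ 27722.25

Turán's theorem: ex(n, K_{r+1}) is achieved by the complete r-partite Turán graph T(n, r) with parts as balanced as possible, and is at most (1 − 1/r) · n^2/2. For r = 2, n = 333: the density bound is (1/2) · 110889/2 = 110889/4 ≈ 27722.25. The integer-valued extremum is e(T(333, 2)) = 27722, which is strictly less than the density bound 110889/4 since 2 ∤ 333 (the parts of T(333, 2) cannot all be equal).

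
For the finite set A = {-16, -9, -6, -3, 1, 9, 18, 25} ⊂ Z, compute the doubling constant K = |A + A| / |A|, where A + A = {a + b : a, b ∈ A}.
K = |A + A| / |A| = 31/8

Enumerate A + A = {a + b : a, b ∈ A}. With |A| = 8, there are |A|^2 = 64 ordered sum pairs; collecting distinct values, A + A = {-32, -25, -22, -19, -18, -15, -12, -9, -8, -7, -6, -5, -2, 0, 2, 3, 6, 9, 10, 12, 15, 16, 18, 19, 22, 26, 27, 34, 36, 43, 50}, so |A + A| = 31. Thus K = 31/8. For comparison, the minimum possible |A + A| over all 8-element sets is 2·8 − 1 = 15 (so min K = 15/8), attained only by arithmetic progressions.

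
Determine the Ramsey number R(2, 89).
R(2, 89) = 89

R(2, k) = k for all k ≥ 2: in a 2-colouring of K_k, either some edge is red (a red K_2) or all edges are blue (a blue K_k). And K_{88} coloured all-blue has no blue K_89, so R(2, 89) > 88. Hence R(2, 89) = 89.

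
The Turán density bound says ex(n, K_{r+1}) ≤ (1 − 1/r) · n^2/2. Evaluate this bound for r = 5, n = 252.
Turán density bound = (4/5) · 252^2/2 = 127008/5 ≈ 25401.6

Turán's theorem: ex(n, K_{r+1}) is achieved by the complete r-partite Turán graph T(n, r) with parts as balanced as possible, and is at most (1 − 1/r) · n^2/2. For r = 5, n = 252: the density bound is (4/5) · 63504/2 = 127008/5 ≈ 25401.6. The integer-valued extremum is e(T(252, 5)) = 25401, which is strictly less than the density bound 127008/5 since 5 ∤ 252 (the parts of T(252, 5) cannot all be equal).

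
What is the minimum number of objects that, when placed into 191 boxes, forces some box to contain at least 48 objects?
n = (48 − 1)·191 + 1 = 8978

By the generalised pigeonhole principle, to guarantee some box contains ≥ r objects we need more than (r − 1) · k objects total. Threshold: n = (r − 1) · k + 1. With r = 48 and k = 191: n = 47 · 191 + 1 = 8977 + 1 = 8978. For n = 8977 = 47 · 191, we can put exactly 47 objects in every box, avoiding 48 in any single one — so 8978 is tight.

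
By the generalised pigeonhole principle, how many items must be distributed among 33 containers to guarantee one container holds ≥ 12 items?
n = (12 − 1)·33 + 1 = 364

By the generalised pigeonhole principle, to guarantee some box contains ≥ r objects we need more than (r − 1) · k objects total. Threshold: n = (r − 1) · k + 1. With r = 12 and k = 33: n = 11 · 33 + 1 = 363 + 1 = 364. For n = 363 = 11 · 33, we can put exactly 11 objects in every box, avoiding 12 in any single one — so 364 is tight.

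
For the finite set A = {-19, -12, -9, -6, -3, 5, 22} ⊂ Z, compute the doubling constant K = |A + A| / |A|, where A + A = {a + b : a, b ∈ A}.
K = |A + A| / |A| = 24/7

Enumerate A + A = {a + b : a, b ∈ A}. With |A| = 7, there are |A|^2 = 49 ordered sum pairs; collecting distinct values, A + A = {-38, -31, -28, -25, -24, -22, -21, -18, -15, -14, -12, -9, -7, -6, -4, -1, 2, 3, 10, 13, 16, 19, 27, 44}, so |A + A| = 24. Thus K = 24/7. For comparison, the minimum possible |A + A| over all 7-element sets is 2·7 − 1 = 13 (so min K = 13/7), attained only by arithmetic progressions.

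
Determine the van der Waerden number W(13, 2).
W(13, 2) = 13 + 1 = 14

A 2-term AP is any pair of integers, so a monochromatic 2-AP exists iff some colour is used at least twice. With 13 colours, the colouring i ↦ i on {1, ..., 13} uses each colour once, avoiding any monochromatic pair, so W(13, 2) > 13. For {1, ..., 14}, pigeonhole forces two integers of the same colour, which form a monochromatic 2-AP. Hence W(13, 2) = 14.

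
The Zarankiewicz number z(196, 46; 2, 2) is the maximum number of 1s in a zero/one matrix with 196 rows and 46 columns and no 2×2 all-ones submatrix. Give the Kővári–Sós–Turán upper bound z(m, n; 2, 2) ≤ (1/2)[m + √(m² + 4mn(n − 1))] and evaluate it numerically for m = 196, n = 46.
z(196, 46; 2, 2) ≤ (1/2)[196 + √(196² + 4·196·46·45)] = (1/2)[196 + √1661296] = 742.4564

Kővári–Sós–Turán: let r_1, ..., r_196 be the row sums and z = Σ r_i the total number of 1s. Each pair of columns can share at most one row with both entries 1 (else a 2×2 all-ones block appears), so Σ_i C(r_i, 2) ≤ C(46, 2) = 1035. By convexity Σ_i C(r_i, 2) ≥ 196·C(z/196, 2) = z(z − 196)/(2·196), giving z² − 196z − 196·46·45 ≤ 0 and hence z ≤ (1/2)[196 + √(38416 + 4·405720)] = (1/2)[196 + √1661296] ≈ (1/2)(196 + 1288.9127) = 742.4564.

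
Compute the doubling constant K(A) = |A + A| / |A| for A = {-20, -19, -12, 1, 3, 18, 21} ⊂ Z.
K = |A + A| / |A| = 26/7

Enumerate A + A = {a + b : a, b ∈ A}. With |A| = 7, there are |A|^2 = 49 ordered sum pairs; collecting distinct values, A + A = {-40, -39, -38, -32, -31, -24, -19, -18, -17, -16, -11, -9, -2, -1, 1, 2, 4, 6, 9, 19, 21, 22, 24, 36, 39, 42}, so |A + A| = 26. Thus K = 26/7. For comparison, the minimum possible |A + A| over all 7-element sets is 2·7 − 1 = 13 (so min K = 13/7), attained only by arithmetic progressions.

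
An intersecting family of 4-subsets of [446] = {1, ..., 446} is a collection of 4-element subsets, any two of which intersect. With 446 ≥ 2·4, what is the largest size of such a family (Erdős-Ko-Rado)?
max |F| = C(445, 3) = 14587990

The Erdős-Ko-Rado theorem states: for n ≥ 2k, an intersecting family of k-subsets of an n-element set has size at most C(n − 1, k − 1), with equality for 'star' families {A ⊆ [n] : |A| = k, i ∈ A} (fix an element i). For n = 446, k = 4: C(445, 3) = 14587990.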